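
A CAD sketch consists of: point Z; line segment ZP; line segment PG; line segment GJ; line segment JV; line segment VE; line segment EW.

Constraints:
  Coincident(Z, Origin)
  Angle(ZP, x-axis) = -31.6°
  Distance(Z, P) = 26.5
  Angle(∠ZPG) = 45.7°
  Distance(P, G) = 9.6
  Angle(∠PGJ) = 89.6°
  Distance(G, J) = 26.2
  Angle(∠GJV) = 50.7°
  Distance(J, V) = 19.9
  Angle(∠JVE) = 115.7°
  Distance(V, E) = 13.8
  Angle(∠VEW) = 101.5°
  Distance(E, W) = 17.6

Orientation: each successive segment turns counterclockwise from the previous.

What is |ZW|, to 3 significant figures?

18.4

Z is at the origin; ZP runs at -31.6° with length 26.5, so P = (22.6, -13.9). ∠ZPG = 45.7° gives PG at 103° from the x-axis; with |PG| = 9.6, G = (20.5, -4.52). ∠PGJ = 89.6° gives GJ at -167° from the x-axis; with |GJ| = 26.2, J = (-5.06, -10.5). ∠GJV = 50.7° gives JV at -37.6° from the x-axis; with |JV| = 19.9, V = (10.7, -22.6). ∠JVE = 115.7° gives VE at 26.7° from the x-axis; with |VE| = 13.8, E = (23.0, -16.4). ∠VEW = 101.5° gives EW at 105° from the x-axis; with |EW| = 17.6, W = (18.4, 0.584). Then |ZW| = |W − Z| = 18.4.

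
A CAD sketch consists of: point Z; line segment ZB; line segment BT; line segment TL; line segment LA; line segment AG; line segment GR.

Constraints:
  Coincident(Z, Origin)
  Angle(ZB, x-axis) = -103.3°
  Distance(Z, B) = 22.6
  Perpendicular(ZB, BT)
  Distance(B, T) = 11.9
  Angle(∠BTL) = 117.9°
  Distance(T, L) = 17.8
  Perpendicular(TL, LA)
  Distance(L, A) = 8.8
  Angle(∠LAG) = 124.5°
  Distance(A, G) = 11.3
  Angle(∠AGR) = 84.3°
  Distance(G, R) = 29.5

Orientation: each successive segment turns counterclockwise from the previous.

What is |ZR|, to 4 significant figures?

37.59

Z is at the origin; ZB runs at -103.3° with length 22.6, so B = (-5.199, -21.99). ZB ⟂ BT, so BT runs at -13.30°; with |BT| = 11.9, T = (6.382, -24.73). ∠BTL = 117.9° gives TL at 48.80° from the x-axis; with |TL| = 17.8, L = (18.11, -11.34). TL ⟂ LA, so LA runs at 138.8°; with |LA| = 8.8, A = (11.49, -5.542). ∠LAG = 124.5° gives AG at -165.7° from the x-axis; with |AG| = 11.3, G = (0.5352, -8.333). ∠AGR = 84.3° gives GR at -70.00° from the x-axis; with |GR| = 29.5, R = (10.62, -36.05). Then |ZR| = |R − Z| = 37.59.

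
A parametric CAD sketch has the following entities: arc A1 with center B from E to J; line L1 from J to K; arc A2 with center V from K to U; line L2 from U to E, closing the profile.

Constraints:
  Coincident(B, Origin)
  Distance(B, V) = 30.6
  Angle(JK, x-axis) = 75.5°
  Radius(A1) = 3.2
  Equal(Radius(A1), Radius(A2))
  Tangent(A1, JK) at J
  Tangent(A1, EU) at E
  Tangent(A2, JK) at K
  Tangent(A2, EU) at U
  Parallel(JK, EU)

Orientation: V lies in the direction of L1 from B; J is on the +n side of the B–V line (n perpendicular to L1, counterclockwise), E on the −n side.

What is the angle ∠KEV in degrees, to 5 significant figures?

5.8431°

Tangency of A1 to both parallel lines with radius 3.2 puts J and E at B ± 3.2·n: J = (-3.0981, 0.80122), E = (3.0981, -0.80122). Equal radii place K and U the same way about V: K = V + 3.2·n = (4.5636, 30.427), U = V − 3.2·n = (10.760, 28.824). Then cos ∠KEV = EK·EV / (|EK||EV|), giving 5.8431°.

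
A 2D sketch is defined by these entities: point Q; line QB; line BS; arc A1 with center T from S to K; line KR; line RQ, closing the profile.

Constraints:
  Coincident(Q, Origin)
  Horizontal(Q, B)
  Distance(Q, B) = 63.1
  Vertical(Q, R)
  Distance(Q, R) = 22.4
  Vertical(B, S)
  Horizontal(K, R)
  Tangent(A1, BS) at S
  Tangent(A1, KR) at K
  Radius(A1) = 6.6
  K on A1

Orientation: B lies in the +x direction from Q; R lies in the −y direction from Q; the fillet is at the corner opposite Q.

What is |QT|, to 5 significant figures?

58.668

Q is at the origin; QB is horizontal with |QB| = 63.1 and B on the +x side, so B = (63.100, 0.0000). QR is vertical with |QR| = 22.4 and R on the −y side, so R = (0.0000, -22.400). The virtual corner opposite Q is at (63.100, -22.400). A1 meets BS tangentially, so TS is at right angles to BS and A1 meets KR tangentially, so TK is at right angles to KR, with radius 6.6, so the center T sits 6.6 in from both sides at T = (56.500, -15.800). Then |QT| = |T − Q| = 58.668.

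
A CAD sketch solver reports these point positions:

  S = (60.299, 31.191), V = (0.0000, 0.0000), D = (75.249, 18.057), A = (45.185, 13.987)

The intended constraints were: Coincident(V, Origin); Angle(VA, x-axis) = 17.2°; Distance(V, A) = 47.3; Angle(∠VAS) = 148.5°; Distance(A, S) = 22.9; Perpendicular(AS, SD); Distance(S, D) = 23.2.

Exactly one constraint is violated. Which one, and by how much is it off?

Distance(S, D) = 23.2 — off by 3.30.

V = (0.00, 0.00) ✓; VA at 17.20° ✓; |VA| = 47.30 ✓; ∠VAS = 148.5° ✓; |AS| = 22.90 ✓; ∠(AS, SD) = 90.00° ✓; |SD| = 19.90 ✗.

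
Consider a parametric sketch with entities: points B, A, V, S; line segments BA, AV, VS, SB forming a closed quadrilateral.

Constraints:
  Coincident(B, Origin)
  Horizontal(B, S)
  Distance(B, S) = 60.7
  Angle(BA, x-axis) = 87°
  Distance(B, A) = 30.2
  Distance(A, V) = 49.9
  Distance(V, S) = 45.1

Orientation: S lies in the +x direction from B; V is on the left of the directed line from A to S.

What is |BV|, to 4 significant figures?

66.12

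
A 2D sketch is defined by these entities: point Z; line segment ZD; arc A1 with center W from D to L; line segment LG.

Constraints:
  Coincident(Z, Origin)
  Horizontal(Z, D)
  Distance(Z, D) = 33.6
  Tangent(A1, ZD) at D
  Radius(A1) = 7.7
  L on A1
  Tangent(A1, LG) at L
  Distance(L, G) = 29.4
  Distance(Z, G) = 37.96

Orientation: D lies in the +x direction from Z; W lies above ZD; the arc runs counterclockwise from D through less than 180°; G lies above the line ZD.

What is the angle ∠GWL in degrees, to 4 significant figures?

75.32°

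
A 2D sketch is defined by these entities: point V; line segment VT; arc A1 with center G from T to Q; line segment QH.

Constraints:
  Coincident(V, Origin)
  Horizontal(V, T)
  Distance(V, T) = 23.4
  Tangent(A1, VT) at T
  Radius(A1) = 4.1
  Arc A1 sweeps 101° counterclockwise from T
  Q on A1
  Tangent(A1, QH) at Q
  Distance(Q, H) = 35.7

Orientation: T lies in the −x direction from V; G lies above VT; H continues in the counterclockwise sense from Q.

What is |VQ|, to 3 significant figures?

20.0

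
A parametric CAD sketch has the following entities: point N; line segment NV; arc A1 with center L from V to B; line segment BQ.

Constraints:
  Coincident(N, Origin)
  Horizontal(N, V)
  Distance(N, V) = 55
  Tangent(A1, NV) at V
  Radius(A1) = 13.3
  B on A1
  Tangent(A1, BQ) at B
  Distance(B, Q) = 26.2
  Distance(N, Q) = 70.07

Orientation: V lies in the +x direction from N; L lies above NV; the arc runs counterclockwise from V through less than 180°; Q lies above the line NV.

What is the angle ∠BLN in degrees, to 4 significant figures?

167.8°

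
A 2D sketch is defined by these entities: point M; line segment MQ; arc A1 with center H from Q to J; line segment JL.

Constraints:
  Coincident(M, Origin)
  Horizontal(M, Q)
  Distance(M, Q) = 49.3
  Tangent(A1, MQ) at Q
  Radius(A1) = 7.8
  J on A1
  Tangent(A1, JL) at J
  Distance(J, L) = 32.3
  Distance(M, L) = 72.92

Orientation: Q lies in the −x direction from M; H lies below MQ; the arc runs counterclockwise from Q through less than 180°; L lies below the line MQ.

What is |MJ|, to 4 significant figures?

57.39

M is at the origin; M and Q share the same y with |MQ| = 49.3 and Q on the −x side, so Q = (-49.30, 0.000). Tangency of A1 to MQ means the radius HQ is perpendicular to MQ, so H = Q + (0, -7.8) = (-49.30, -7.800). Since HJ ⟂ JL (tangency), |HL| = √(7.8² + 32.3²) = 33.23 regardless of where J sits on A1. So L lies on both circle(M, 72.92) and circle(H, 33.23); the below-MQ intersection is L = (-61.90, -38.55). J is the foot of the tangent from L: J = (-57.01, -6.620).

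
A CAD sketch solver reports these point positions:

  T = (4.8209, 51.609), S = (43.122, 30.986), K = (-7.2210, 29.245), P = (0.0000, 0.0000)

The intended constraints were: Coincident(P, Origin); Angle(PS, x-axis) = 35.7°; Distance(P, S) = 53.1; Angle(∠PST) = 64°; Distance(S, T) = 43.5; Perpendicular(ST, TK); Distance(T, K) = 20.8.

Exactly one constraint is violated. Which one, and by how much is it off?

Distance(T, K) = 20.8 — off by 4.60.

P = (0.00, 0.00) ✓; PS at 35.70° ✓; |PS| = 53.10 ✓; ∠PST = 64.00° ✓; |ST| = 43.50 ✓; ∠(ST, TK) = 90.00° ✓; |TK| = 25.40 ✗.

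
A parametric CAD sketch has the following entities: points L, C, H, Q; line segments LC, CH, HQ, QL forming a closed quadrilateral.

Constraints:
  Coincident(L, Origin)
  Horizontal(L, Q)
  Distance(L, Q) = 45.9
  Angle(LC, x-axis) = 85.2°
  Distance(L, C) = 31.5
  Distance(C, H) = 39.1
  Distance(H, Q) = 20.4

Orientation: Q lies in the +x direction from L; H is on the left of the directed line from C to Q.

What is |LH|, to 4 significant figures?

44.39

Checks: L.y = 0.00, Q.y = 0.00 ✓; |CH| = 39.10 ✓; |HQ| = 20.40 ✓.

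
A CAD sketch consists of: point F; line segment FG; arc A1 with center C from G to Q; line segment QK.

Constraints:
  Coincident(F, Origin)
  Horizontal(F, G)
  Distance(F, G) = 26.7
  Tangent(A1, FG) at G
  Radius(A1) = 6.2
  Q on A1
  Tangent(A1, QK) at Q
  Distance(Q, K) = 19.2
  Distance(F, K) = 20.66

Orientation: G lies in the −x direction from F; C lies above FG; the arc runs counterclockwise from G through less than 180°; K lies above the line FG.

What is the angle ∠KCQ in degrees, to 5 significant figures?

72.104°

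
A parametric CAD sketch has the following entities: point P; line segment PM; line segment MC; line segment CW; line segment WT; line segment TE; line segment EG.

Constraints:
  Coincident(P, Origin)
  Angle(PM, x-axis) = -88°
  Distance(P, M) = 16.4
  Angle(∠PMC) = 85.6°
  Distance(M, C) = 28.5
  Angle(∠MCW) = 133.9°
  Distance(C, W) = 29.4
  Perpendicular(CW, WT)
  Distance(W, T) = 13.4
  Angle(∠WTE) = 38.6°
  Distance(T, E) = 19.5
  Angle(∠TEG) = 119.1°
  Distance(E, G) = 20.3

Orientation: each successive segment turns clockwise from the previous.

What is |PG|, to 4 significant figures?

60.73

P is at the origin; PM runs at -88.0° with length 16.4, so M = (0.5724, -16.39). ∠PMC = 85.6° gives MC at 177.6° from the x-axis; with |MC| = 28.5, C = (-27.90, -15.20). ∠MCW = 133.9° gives CW at 131.5° from the x-axis; with |CW| = 29.4, W = (-47.38, 6.823). CW ⟂ WT, so WT runs at 41.50°; with |WT| = 13.4, T = (-37.35, 15.70). ∠WTE = 38.6° gives TE at -99.90° from the x-axis; with |TE| = 19.5, E = (-40.70, -3.508). ∠TEG = 119.1° gives EG at -160.8° from the x-axis; with |EG| = 20.3, G = (-59.87, -10.18). Then |PG| = |G − P| = 60.73.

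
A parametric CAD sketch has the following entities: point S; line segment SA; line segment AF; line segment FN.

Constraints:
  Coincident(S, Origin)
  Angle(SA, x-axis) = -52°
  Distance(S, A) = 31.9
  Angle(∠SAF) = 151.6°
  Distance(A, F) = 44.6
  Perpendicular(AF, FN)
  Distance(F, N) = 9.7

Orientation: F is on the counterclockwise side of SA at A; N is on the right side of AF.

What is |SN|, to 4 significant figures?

76.80

S is at the origin; SA runs at -52.0° with length 31.9, so A = 31.9·(cos -52.0°, sin -52.0°) = (19.64, -25.14). ∠SAF = 151.6°, so AF runs at -52.0° + (180° − 151.6°) = -23.60° from the x-axis; with |AF| = 44.6, F = A + 44.6·(cos -23.60°, sin -23.60°) = (60.51, -42.99). AF is perpendicular to FN; with |FN| = 9.7 on the right of AF, N = F + 9.7·(-0.4003, -0.9164) = (56.63, -51.88). Then |SN| = |N − S| = 76.80.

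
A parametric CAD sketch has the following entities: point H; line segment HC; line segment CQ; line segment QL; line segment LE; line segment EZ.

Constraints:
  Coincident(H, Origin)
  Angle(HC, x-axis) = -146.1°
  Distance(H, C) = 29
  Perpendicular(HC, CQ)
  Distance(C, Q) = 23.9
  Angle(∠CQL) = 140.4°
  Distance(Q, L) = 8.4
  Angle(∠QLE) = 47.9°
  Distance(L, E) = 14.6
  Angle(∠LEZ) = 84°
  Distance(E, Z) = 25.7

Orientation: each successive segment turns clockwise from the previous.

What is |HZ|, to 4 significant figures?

49.51

H is at the origin; HC runs at -146.1° with length 29.0, so C = (-24.07, -16.17). HC is perpendicular to CQ, so CQ runs at 123.9°; with |CQ| = 23.9, Q = (-37.40, 3.663). ∠CQL = 140.4° gives QL at 84.30° from the x-axis; with |QL| = 8.4, L = (-36.57, 12.02). ∠QLE = 47.9° gives LE at -47.80° from the x-axis; with |LE| = 14.6, E = (-26.76, 1.205). ∠LEZ = 84.0° gives EZ at -143.8° from the x-axis; with |EZ| = 25.7, Z = (-47.50, -13.97). Then |HZ| = |Z − H| = 49.51.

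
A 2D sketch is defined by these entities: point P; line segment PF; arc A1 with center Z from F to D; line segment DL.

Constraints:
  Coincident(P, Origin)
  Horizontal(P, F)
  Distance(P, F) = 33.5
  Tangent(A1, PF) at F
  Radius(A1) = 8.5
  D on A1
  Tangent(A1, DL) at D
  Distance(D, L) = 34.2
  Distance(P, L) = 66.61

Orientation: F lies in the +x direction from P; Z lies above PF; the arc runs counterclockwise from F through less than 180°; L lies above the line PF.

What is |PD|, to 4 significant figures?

41.33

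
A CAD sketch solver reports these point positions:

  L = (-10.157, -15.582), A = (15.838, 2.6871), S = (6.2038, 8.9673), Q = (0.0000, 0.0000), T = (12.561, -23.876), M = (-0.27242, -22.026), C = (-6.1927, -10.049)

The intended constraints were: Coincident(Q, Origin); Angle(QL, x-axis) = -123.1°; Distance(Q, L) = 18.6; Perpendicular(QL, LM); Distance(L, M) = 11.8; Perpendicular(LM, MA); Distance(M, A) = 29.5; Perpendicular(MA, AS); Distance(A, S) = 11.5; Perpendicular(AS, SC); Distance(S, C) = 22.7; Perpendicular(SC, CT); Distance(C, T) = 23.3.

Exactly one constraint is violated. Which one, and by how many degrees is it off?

Perpendicular(SC, CT) — off by 3.30°.

Q = (0.00, 0.00) ✓; QL at -123.1° ✓; |QL| = 18.60 ✓; ∠(QL, LM) = 90.00° ✓; |LM| = 11.80 ✓; ∠(LM, MA) = 90.00° ✓; |MA| = 29.50 ✓; ∠(MA, AS) = 90.00° ✓; |AS| = 11.50 ✓; ∠(AS, SC) = 90.00° ✓; |SC| = 22.70 ✓; ∠(SC, CT) = 86.70° ✗; |CT| = 23.30 ✓.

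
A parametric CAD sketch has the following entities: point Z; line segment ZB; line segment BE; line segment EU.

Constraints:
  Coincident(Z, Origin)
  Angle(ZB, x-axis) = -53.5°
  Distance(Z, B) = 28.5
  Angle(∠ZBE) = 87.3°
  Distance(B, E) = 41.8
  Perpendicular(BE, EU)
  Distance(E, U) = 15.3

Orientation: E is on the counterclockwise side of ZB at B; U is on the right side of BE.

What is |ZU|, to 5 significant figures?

59.603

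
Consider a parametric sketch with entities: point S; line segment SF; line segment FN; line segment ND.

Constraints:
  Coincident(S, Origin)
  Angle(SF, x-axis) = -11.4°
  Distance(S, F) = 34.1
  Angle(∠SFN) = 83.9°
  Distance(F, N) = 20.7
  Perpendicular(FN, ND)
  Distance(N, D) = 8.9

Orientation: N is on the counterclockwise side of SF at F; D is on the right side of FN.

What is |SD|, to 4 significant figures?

46.09

S is at the origin; SF runs at -11.4° with length 34.1, so F = 34.1·(cos -11.4°, sin -11.4°) = (33.43, -6.740). ∠SFN = 83.9°, so FN runs at -11.4° + (180° − 83.9°) = 84.70° from the x-axis; with |FN| = 20.7, N = F + 20.7·(cos 84.70°, sin 84.70°) = (35.34, 13.87). FN is perpendicular to ND; with |ND| = 8.9 on the right of FN, D = N + 8.9·(0.9957, -0.09237) = (44.20, 13.05). Then |SD| = |D − S| = 46.09.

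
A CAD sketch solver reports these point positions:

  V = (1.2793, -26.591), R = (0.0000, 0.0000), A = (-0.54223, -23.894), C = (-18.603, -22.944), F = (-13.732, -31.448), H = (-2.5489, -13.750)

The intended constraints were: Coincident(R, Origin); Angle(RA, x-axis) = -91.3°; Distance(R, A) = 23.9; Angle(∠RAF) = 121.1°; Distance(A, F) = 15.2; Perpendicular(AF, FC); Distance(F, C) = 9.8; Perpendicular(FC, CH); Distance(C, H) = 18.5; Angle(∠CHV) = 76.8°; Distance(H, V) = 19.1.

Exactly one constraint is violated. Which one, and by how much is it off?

Distance(H, V) = 19.1 — off by 5.70.

R = (0.00, 0.00) ✓; RA at -91.30° ✓; |RA| = 23.90 ✓; ∠RAF = 121.1° ✓; |AF| = 15.20 ✓; ∠(AF, FC) = 90.00° ✓; |FC| = 9.800 ✓; ∠(FC, CH) = 90.00° ✓; |CH| = 18.50 ✓; ∠CHV = 76.80° ✓; |HV| = 13.40 ✗.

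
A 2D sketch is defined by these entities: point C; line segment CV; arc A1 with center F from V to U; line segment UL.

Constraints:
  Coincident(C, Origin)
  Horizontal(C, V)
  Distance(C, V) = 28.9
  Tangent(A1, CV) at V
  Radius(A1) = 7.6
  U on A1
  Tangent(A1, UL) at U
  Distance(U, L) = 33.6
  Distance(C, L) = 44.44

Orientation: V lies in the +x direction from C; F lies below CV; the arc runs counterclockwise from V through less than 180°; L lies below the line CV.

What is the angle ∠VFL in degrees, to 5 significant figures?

162.35°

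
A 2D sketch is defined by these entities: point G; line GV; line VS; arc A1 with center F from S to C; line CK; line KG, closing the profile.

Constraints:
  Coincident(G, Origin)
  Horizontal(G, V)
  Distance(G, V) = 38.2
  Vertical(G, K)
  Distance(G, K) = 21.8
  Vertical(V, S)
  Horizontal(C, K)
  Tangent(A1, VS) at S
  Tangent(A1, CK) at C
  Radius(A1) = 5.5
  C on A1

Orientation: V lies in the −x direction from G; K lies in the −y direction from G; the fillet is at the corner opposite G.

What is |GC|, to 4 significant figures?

39.30

The virtual corner opposite G is at (-38.20, -21.80). Since A1 is tangent to VS there, FS ⟂ VS and tangency of A1 to CK means the radius FC is perpendicular to CK, with radius 5.5, so the center F sits 5.5 in from both sides at F = (-32.70, -16.30). That places the tangent points at S = (-38.20, -16.30) on VS and C = (-32.70, -21.80) on CK. Then |GC| = |C − G| = 39.30.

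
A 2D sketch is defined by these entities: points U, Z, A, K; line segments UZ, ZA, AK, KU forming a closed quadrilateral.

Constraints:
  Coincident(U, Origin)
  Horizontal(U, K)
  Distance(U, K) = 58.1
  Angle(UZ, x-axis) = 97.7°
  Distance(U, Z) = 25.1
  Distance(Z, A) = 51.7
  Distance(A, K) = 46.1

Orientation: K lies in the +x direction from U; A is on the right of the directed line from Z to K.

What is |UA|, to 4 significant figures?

28.52

U is at the origin; UK is horizontal with |UK| = 58.1 and K in +x, so K = (58.1, 0). UZ runs at 97.7° with |UZ| = 25.1, so Z = (-3.363, 24.87). A is determined by |ZA| = 51.7 and |AK| = 46.1 together: it lies at the intersection of circle(Z, 51.7) and circle(K, 46.1). With |ZK| = 66.31, the foot of the radical line on ZK is 37.28 from Z and the perpendicular offset is √(51.7² − 37.28²) = 35.82. Taking the right-of-ZK solution: A = (17.76, -22.31).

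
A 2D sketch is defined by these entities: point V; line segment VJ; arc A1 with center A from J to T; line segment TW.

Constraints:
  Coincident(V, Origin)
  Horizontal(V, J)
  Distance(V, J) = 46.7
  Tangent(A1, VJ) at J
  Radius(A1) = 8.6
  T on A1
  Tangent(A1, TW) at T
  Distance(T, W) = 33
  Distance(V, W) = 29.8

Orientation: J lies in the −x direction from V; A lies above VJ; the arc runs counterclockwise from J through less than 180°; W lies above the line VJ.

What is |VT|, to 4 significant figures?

40.92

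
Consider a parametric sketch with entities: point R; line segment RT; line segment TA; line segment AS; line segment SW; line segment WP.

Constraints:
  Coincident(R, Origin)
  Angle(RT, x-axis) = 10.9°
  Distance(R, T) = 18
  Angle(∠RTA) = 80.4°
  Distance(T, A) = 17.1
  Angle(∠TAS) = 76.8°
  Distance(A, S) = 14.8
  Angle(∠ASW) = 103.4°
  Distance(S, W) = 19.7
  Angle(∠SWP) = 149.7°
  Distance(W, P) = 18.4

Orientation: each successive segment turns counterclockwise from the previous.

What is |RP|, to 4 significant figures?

27.86

R is at the origin; RT runs at 10.9° with length 18.0, so T = (17.68, 3.404). ∠RTA = 80.4° gives TA at 110.5° from the x-axis; with |TA| = 17.1, A = (11.69, 19.42). ∠TAS = 76.8° gives AS at -146.3° from the x-axis; with |AS| = 14.8, S = (-0.6262, 11.21). ∠ASW = 103.4° gives SW at -69.70° from the x-axis; with |SW| = 19.7, W = (6.208, -7.267). ∠SWP = 149.7° gives WP at -39.40° from the x-axis; with |WP| = 18.4, P = (20.43, -18.95). Then |RP| = |P − R| = 27.86.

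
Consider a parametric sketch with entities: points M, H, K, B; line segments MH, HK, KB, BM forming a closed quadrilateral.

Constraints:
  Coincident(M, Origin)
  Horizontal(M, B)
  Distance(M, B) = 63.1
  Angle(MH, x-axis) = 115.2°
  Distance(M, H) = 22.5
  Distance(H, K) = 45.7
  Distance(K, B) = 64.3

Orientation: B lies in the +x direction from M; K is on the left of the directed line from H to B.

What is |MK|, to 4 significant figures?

56.59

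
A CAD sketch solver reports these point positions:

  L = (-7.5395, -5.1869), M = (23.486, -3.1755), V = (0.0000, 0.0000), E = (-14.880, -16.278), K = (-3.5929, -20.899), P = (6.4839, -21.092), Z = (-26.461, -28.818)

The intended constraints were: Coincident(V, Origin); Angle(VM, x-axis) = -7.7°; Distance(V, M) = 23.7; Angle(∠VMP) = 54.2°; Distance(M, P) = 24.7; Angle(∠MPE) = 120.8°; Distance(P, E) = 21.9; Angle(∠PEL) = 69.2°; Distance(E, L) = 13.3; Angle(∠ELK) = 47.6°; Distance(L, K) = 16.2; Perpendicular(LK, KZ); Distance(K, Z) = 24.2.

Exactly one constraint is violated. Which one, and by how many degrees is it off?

Perpendicular(LK, KZ) — off by 5.00°.

V = (0.00, 0.00) ✓; VM at -7.700° ✓; |VM| = 23.70 ✓; ∠VMP = 54.20° ✓; |MP| = 24.70 ✓; ∠MPE = 120.8° ✓; |PE| = 21.90 ✓; ∠PEL = 69.20° ✓; |EL| = 13.30 ✓; ∠ELK = 47.60° ✓; |LK| = 16.20 ✓; ∠(LK, KZ) = 85.00° ✗; |KZ| = 24.20 ✓.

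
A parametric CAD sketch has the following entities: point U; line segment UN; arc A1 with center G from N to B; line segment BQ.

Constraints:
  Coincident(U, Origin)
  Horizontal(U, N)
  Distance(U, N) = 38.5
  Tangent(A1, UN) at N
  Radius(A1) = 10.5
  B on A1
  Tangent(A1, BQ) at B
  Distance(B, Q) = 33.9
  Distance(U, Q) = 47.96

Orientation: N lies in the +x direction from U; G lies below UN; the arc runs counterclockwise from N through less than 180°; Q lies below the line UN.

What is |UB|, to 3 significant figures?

29.5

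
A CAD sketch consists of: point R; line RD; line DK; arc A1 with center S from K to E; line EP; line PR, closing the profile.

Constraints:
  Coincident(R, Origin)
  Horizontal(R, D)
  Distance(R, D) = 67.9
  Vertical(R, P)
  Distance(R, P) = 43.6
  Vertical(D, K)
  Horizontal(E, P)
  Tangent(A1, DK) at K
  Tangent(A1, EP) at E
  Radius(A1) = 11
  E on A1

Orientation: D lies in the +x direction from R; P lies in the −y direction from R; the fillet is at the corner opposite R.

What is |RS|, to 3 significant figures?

65.6

R is at the origin; RD is horizontal with |RD| = 67.9 and D on the +x side, so D = (67.9, 0.00). R and P share the same x with |RP| = 43.6 and P on the −y side, so P = (0.00, -43.6). The virtual corner opposite R is at (67.9, -43.6). Since A1 is tangent to DK there, SK ⟂ DK and since A1 is tangent to EP there, SE ⟂ EP, with radius 11.0, so the center S sits 11.0 in from both sides at S = (56.9, -32.6). Then |RS| = |S − R| = 65.6.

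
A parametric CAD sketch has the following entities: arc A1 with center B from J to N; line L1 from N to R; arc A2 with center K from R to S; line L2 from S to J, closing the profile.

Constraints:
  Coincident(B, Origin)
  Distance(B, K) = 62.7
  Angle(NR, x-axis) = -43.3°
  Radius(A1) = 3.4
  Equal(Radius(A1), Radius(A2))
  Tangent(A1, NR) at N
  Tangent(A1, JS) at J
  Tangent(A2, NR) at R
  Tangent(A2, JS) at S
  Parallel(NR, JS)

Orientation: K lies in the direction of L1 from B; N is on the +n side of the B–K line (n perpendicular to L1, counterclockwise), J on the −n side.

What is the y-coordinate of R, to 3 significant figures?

-40.5

Tangency of A1 to both parallel lines with radius 3.4 puts N and J at B ± 3.4·n: N = (2.33, 2.47), J = (-2.33, -2.47). Equal radii place R and S the same way about K: R = K + 3.4·n = (48.0, -40.5), S = K − 3.4·n = (43.3, -45.5). So R.y = -40.5.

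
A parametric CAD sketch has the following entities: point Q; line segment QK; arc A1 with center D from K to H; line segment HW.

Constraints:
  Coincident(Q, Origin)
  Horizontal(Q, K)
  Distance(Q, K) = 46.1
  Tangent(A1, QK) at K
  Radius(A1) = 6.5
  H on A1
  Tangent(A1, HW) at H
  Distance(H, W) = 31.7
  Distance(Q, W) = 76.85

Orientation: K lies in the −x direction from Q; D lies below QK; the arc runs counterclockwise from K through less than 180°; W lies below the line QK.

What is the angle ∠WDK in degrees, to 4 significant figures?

124.7°

Checks: Q.y = 0.00, K.y = 0.00 ✓; |DH| = 6.500 ✓; ∠(DH, HW) = 90.00° ✓; |HW| = 31.70 ✓; |QW| = 76.85 ✓.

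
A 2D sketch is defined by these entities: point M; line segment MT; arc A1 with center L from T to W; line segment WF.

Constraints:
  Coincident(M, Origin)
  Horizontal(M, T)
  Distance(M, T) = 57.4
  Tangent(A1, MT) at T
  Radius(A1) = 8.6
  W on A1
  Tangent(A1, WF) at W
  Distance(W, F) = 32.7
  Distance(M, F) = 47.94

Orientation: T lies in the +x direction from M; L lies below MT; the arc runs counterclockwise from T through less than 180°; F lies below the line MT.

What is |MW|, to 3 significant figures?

50.0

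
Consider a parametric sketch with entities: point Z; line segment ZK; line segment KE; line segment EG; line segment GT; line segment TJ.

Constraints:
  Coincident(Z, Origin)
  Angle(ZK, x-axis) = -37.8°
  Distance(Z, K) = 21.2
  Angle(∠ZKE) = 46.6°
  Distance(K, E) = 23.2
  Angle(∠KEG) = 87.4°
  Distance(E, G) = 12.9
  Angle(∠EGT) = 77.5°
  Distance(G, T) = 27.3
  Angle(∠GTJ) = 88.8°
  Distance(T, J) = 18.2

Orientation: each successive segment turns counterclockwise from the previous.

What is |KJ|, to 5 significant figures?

11.773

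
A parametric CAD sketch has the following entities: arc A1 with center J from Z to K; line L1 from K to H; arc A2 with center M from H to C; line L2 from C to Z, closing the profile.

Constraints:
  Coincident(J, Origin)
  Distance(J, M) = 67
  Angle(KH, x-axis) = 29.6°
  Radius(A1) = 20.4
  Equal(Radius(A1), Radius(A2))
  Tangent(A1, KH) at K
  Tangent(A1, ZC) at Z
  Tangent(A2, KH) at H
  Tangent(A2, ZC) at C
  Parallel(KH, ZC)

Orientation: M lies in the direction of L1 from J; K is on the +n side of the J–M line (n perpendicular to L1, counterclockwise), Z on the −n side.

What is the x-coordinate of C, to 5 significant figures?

68.333

The slot axis is L1's direction at 29.6°, so u = (cos 29.6°, sin 29.6°) = (0.86949, 0.49394) and n = (−sin 29.6°, cos 29.6°) = (-0.49394, 0.86949). J is at the origin and M lies 67.0 along u from J, so M = 67.0·u = (58.256, 33.094). Tangency of A1 to both parallel lines with radius 20.4 puts K and Z at J ± 20.4·n: K = (-10.076, 17.738), Z = (10.076, -17.738). Equal radii place H and C the same way about M: H = M + 20.4·n = (48.180, 50.832), C = M − 20.4·n = (68.333, 15.356). So C.x = 68.333.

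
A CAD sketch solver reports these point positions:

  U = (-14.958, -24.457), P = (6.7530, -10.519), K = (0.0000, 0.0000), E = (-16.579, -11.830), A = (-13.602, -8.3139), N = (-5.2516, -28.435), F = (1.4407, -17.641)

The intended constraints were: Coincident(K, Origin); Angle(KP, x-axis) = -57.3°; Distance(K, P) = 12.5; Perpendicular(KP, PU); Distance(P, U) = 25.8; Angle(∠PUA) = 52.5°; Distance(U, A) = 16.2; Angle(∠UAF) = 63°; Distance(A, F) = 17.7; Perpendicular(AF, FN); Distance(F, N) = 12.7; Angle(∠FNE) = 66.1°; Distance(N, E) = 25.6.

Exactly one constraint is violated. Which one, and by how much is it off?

Distance(N, E) = 25.6 — off by 5.50.

K = (0.00, 0.00) ✓; KP at -57.30° ✓; |KP| = 12.50 ✓; ∠(KP, PU) = 90.00° ✓; |PU| = 25.80 ✓; ∠PUA = 52.50° ✓; |UA| = 16.20 ✓; ∠UAF = 63.00° ✓; |AF| = 17.70 ✓; ∠(AF, FN) = 90.00° ✓; |FN| = 12.70 ✓; ∠FNE = 66.10° ✓; |NE| = 20.10 ✗.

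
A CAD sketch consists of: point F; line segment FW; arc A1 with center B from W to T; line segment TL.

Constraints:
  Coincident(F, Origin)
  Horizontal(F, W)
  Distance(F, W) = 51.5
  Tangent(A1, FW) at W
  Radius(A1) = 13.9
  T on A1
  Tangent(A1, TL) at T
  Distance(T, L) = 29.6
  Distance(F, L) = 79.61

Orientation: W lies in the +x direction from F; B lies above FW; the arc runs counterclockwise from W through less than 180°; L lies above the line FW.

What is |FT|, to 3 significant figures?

66.6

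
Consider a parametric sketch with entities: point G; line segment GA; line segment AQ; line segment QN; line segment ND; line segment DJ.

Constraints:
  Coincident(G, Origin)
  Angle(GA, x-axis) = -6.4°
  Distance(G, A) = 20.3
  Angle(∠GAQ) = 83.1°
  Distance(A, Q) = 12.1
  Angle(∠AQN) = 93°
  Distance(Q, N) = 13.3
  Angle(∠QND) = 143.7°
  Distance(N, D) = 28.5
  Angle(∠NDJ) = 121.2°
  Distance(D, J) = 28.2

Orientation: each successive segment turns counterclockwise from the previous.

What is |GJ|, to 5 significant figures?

37.062

G is at the origin; GA runs at -6.4° with length 20.3, so A = (20.173, -2.2628). ∠GAQ = 83.1° gives AQ at 90.500° from the x-axis; with |AQ| = 12.1, Q = (20.068, 9.8367). ∠AQN = 93.0° gives QN at 177.50° from the x-axis; with |QN| = 13.3, N = (6.7806, 10.417). ∠QND = 143.7° gives ND at -146.20° from the x-axis; with |ND| = 28.5, D = (-16.903, -5.4376). ∠NDJ = 121.2° gives DJ at -87.400° from the x-axis; with |DJ| = 28.2, J = (-15.623, -33.609). Then |GJ| = |J − G| = 37.062.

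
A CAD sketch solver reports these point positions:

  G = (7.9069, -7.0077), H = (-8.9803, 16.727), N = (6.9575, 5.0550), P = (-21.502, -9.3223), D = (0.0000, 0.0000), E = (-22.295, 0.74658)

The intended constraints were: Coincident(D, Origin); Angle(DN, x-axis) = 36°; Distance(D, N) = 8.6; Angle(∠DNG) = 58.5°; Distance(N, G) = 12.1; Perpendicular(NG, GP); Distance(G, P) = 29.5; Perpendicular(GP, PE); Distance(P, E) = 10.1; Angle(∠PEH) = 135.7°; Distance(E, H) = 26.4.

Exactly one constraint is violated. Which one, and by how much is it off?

Distance(E, H) = 26.4 — off by 5.60.

D = (0.00, 0.00) ✓; DN at 36.00° ✓; |DN| = 8.600 ✓; ∠DNG = 58.50° ✓; |NG| = 12.10 ✓; ∠(NG, GP) = 90.00° ✓; |GP| = 29.50 ✓; ∠(GP, PE) = 90.00° ✓; |PE| = 10.10 ✓; ∠PEH = 135.7° ✓; |EH| = 20.80 ✗.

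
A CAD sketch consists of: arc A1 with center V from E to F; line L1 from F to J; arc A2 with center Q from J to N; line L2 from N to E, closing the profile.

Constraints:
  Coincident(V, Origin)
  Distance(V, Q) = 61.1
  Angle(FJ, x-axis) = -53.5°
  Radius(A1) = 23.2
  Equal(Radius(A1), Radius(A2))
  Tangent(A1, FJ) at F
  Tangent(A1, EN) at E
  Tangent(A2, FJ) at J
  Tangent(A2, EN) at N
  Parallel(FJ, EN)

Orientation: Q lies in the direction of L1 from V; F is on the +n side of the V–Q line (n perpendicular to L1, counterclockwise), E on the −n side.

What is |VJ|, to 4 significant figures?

65.36

The slot axis is L1's direction at -53.5°, so u = (cos -53.5°, sin -53.5°) = (0.5948, -0.8039) and n = (−sin -53.5°, cos -53.5°) = (0.8039, 0.5948). V is at the origin and Q lies 61.1 along u from V, so Q = 61.1·u = (36.34, -49.12). Tangency of A1 to both parallel lines with radius 23.2 puts F and E at V ± 23.2·n: F = (18.65, 13.80), E = (-18.65, -13.80). Equal radii place J and N the same way about Q: J = Q + 23.2·n = (54.99, -35.32), N = Q − 23.2·n = (17.69, -62.92). Then |VJ| = |J − V| = 65.36.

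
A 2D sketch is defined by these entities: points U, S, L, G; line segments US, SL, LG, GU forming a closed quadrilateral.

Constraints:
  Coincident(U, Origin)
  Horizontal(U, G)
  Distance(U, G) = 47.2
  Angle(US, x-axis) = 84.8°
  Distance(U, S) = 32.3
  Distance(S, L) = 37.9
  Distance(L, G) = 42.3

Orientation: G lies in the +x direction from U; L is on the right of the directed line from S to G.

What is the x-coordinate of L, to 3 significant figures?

5.28

U is at the origin; UG is horizontal with |UG| = 47.2 and G in +x, so G = (47.2, 0). US runs at 84.8° with |US| = 32.3, so S = (2.93, 32.2). L is determined by |SL| = 37.9 and |LG| = 42.3 together: it lies at the intersection of circle(S, 37.9) and circle(G, 42.3). With |SG| = 54.7, the foot of the radical line on SG is 24.1 from S and the perpendicular offset is √(37.9² − 24.1²) = 29.2. Taking the right-of-SG solution: L = (5.28, -5.66).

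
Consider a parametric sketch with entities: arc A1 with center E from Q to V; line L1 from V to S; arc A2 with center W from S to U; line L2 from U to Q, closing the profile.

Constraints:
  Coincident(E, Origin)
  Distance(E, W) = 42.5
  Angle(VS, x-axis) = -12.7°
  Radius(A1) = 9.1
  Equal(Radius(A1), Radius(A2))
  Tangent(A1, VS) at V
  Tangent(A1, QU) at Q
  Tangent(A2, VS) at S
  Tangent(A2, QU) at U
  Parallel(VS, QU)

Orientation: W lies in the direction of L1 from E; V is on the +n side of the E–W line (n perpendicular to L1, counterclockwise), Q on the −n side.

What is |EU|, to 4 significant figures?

43.46

The slot axis is L1's direction at -12.7°, so u = (cos -12.7°, sin -12.7°) = (0.9755, -0.2198) and n = (−sin -12.7°, cos -12.7°) = (0.2198, 0.9755). E is at the origin and W lies 42.5 along u from E, so W = 42.5·u = (41.46, -9.343). Tangency of A1 to both parallel lines with radius 9.1 puts V and Q at E ± 9.1·n: V = (2.001, 8.877), Q = (-2.001, -8.877). Equal radii place S and U the same way about W: S = W + 9.1·n = (43.46, -0.4661), U = W − 9.1·n = (39.46, -18.22). Then |EU| = |U − E| = 43.46.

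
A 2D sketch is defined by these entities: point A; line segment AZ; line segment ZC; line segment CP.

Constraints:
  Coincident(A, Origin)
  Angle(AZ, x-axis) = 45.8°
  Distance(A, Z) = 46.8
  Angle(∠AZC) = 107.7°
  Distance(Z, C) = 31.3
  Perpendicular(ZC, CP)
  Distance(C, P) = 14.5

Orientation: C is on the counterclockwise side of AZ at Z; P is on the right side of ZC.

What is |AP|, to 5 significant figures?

74.591

A is at the origin; AZ runs at 45.8° with length 46.8, so Z = 46.8·(cos 45.8°, sin 45.8°) = (32.627, 33.551). ∠AZC = 107.7°, so ZC runs at 45.8° + (180° − 107.7°) = 118.10° from the x-axis; with |ZC| = 31.3, C = Z + 31.3·(cos 118.10°, sin 118.10°) = (17.885, 61.162). ZC is perpendicular to CP; with |CP| = 14.5 on the right of ZC, P = C + 14.5·(0.88213, 0.47101) = (30.675, 67.992). Then |AP| = |P − A| = 74.591.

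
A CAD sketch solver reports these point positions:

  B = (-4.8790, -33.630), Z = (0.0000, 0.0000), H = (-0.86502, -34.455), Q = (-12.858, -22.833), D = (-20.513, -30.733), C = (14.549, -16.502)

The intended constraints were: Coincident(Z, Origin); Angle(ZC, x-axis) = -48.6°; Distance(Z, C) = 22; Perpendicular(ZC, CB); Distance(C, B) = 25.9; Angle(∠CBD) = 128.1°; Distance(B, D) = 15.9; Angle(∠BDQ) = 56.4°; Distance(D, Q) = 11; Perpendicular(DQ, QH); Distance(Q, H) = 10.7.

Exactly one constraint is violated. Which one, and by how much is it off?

Distance(Q, H) = 10.7 — off by 6.00.

Z = (0.00, 0.00) ✓; ZC at -48.60° ✓; |ZC| = 22.00 ✓; ∠(ZC, CB) = 90.00° ✓; |CB| = 25.90 ✓; ∠CBD = 128.1° ✓; |BD| = 15.90 ✓; ∠BDQ = 56.40° ✓; |DQ| = 11.00 ✓; ∠(DQ, QH) = 90.00° ✓; |QH| = 16.70 ✗.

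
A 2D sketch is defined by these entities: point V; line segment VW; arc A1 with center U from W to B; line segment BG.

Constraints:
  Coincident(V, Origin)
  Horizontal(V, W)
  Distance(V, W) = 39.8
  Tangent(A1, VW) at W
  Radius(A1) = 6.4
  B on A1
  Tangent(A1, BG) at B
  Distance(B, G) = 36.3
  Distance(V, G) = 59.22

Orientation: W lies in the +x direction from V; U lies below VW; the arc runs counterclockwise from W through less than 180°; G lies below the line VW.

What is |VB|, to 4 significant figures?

34.37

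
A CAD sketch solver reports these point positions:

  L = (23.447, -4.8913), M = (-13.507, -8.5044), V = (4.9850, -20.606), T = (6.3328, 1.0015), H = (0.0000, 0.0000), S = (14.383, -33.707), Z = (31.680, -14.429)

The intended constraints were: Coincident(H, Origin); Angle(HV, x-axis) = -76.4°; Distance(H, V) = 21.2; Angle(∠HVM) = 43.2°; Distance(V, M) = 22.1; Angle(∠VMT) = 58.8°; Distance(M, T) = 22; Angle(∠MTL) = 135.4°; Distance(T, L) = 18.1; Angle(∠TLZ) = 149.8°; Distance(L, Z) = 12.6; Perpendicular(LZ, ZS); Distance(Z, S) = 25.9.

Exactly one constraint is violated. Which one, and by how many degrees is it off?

Perpendicular(LZ, ZS) — off by 7.30°.

H = (0.00, 0.00) ✓; HV at -76.40° ✓; |HV| = 21.20 ✓; ∠HVM = 43.20° ✓; |VM| = 22.10 ✓; ∠VMT = 58.80° ✓; |MT| = 22.00 ✓; ∠MTL = 135.4° ✓; |TL| = 18.10 ✓; ∠TLZ = 149.8° ✓; |LZ| = 12.60 ✓; ∠(LZ, ZS) = 82.70° ✗; |ZS| = 25.90 ✓.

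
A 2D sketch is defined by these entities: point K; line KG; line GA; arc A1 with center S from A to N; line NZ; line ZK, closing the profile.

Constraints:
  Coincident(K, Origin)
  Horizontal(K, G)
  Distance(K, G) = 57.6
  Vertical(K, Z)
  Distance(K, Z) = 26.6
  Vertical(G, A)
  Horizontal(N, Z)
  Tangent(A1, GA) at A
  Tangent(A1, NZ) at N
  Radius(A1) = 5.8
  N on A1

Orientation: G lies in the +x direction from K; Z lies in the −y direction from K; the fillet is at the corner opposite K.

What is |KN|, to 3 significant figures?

58.2

The virtual corner opposite K is at (57.6, -26.6). A1 meets GA tangentially, so SA is at right angles to GA and tangency of A1 to NZ means the radius SN is perpendicular to NZ, with radius 5.8, so the center S sits 5.8 in from both sides at S = (51.8, -20.8). That places the tangent points at A = (57.6, -20.8) on GA and N = (51.8, -26.6) on NZ. Then |KN| = |N − K| = 58.2.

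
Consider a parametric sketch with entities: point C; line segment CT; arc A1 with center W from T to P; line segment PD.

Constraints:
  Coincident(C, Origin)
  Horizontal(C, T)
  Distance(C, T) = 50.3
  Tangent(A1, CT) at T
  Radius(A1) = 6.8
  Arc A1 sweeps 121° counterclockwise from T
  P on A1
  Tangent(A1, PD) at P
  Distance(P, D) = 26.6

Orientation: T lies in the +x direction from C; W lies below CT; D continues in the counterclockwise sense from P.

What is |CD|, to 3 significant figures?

66.9

C is at the origin; CT is horizontal with |CT| = 50.3 and T on the +x side, so T = (50.3, 0.00). Tangency of A1 to CT means the radius WT is perpendicular to CT, so W = T + (0, -6.8) = (50.3, -6.80). On A1, T sits at bearing 90° from W; a 121° counterclockwise sweep puts P at bearing 211°, so P = W + 6.8·(cos 211°, sin 211°) = (44.5, -10.3). The tangent condition forces WP to be normal to PD, so PD runs along (−sin 211°, cos 211°); with |PD| = 26.6, D = (58.2, -33.1). Then |CD| = |D − C| = 66.9.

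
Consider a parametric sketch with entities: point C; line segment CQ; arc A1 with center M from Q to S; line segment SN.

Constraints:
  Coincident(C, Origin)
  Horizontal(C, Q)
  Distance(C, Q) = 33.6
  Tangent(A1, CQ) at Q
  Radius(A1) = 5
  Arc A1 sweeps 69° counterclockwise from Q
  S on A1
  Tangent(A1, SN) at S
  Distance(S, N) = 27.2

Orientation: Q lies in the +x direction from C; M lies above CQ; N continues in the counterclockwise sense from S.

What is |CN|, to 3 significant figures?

55.9

C is at the origin; CQ is horizontal with |CQ| = 33.6 and Q on the +x side, so Q = (33.6, 0.00). A1 meets CQ tangentially, so MQ is at right angles to CQ, so M = Q + (0, 5) = (33.6, 5.00). On A1, Q sits at bearing -90° from M; a 69° counterclockwise sweep puts S at bearing -21°, so S = M + 5.0·(cos -21°, sin -21°) = (38.3, 3.21). Tangency of A1 to SN means the radius MS is perpendicular to SN, so SN runs along (−sin -21°, cos -21°); with |SN| = 27.2, N = (48.0, 28.6). Then |CN| = |N − C| = 55.9.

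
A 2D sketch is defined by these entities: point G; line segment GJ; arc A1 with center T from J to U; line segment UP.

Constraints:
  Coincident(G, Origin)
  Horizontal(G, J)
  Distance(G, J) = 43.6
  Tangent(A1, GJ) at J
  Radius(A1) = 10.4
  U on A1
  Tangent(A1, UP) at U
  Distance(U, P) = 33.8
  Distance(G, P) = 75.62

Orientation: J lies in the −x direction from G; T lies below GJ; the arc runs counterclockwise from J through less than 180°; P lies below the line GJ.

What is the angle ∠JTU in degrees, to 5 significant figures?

69.664°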